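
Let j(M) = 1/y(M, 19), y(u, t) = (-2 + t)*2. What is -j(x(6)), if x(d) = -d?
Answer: -1/34 ≈ -0.029412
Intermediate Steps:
y(u, t) = -4 + 2*t
j(M) = 1/34 (j(M) = 1/(-4 + 2*19) = 1/(-4 + 38) = 1/34)
-j(x(6)) = -1*1/34 = -1/34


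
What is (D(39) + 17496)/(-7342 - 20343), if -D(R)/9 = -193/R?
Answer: -228027/359905 ≈ -0.63358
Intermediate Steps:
D(R) = 1737/R (D(R) = -(-1737)/R = 1737/R)
(D(39) + 17496)/(-7342 - 20343) = (1737/39 + 17496)/(-7342 - 20343) = (1737*(1/39) + 17496)/(-27685) = (579/13 + 17496)*(-1/27685) = (228027/13)*(-1/27685) = -228027/359905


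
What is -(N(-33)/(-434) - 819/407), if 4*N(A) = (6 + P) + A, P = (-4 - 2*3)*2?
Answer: 1402655/706552 ≈ 1.9852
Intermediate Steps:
P = -20 (P = (-4 - 6)*2 = -10*2 = -20)
N(A) = -7/2 + A/4 (N(A) = ((6 - 20) + A)/4 = (-14 + A)/4 = -7/2 + A/4)
-(N(-33)/(-434) - 819/407) = -((-7/2 + (1/4)*(-33))/(-434) - 819/407) = -((-7/2 - 33/4)*(-1/434) - 819*1/407) = -(-47/4*(-1/434) - 819/407) = -(47/1736 - 819/407) = -1*(-1402655/706552) = 1402655/706552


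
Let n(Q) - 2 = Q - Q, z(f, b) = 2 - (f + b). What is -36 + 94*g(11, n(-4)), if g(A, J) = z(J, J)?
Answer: -224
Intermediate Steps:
z(f, b) = 2 - b - f (z(f, b) = 2 - (b + f) = 2 + (-b - f) = 2 - b - f)
n(Q) = 2 (n(Q) = 2 + (Q - Q) = 2 + 0 = 2)
g(A, J) = 2 - 2*J (g(A, J) = 2 - J - J = 2 - 2*J)
-36 + 94*g(11, n(-4)) = -36 + 94*(2 - 2*2) = -36 + 94*(2 - 4) = -36 + 94*(-2) = -36 - 188 = -224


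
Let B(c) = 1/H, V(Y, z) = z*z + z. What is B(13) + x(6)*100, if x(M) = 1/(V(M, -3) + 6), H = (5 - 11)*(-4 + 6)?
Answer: 33/4 ≈ 8.2500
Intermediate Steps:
V(Y, z) = z + z² (V(Y, z) = z² + z = z + z²)
H = -12 (H = -6*2 = -12)
x(M) = 1/12 (x(M) = 1/(-3*(1 - 3) + 6) = 1/(-3*(-2) + 6) = 1/(6 + 6) = 1/12)
B(c) = -1/12 (B(c) = 1/(-12) = -1/12)
B(13) + x(6)*100 = -1/12 + (1/12)*100 = -1/12 + 25/3 = 33/4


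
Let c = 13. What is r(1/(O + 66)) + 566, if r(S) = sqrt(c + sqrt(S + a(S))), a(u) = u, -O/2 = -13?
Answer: 566 + sqrt(27508 + 46*sqrt(46))/46 ≈ 569.63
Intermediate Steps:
O = 26 (O = -2*(-13) = 26)
r(S) = sqrt(13 + sqrt(2)*sqrt(S)) (r(S) = sqrt(13 + sqrt(S + S)) = sqrt(13 + sqrt(2*S)) = sqrt(13 + sqrt(2)*sqrt(S)))
r(1/(O + 66)) + 566 = sqrt(13 + sqrt(2)*sqrt(1/(26 + 66))) + 566 = sqrt(13 + sqrt(2)*sqrt(1/92)) + 566 = sqrt(13 + sqrt(2)*(sqrt(23)/46)) + 566 = sqrt(13 + sqrt(46)/46) + 566 = 566 + sqrt(13 + sqrt(46)/46)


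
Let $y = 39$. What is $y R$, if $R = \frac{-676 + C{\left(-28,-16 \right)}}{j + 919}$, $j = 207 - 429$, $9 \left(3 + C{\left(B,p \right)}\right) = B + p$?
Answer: $- \frac{80015}{2091} \approx -38.266$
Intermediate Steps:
$C{\left(B,p \right)} = -3 + \frac{B}{9} + \frac{p}{9}$ ($C{\left(B,p \right)} = -3 + \frac{B + p}{9} = -3 + \left(\frac{B}{9} + \frac{p}{9}\right) = -3 + \frac{B}{9} + \frac{p}{9}$)
$j = -222$
$R = - \frac{6155}{6273}$ ($R = \frac{-676 + \left(-3 + \frac{1}{9} \left(-28\right) + \frac{1}{9} \left(-16\right)\right)}{-222 + 919} = \frac{-676 - \frac{71}{9}}{697} = \left(-676 - \frac{71}{9}\right) \frac{1}{697} = \left(- \frac{6155}{9}\right) \frac{1}{697} = - \frac{6155}{6273} \approx -0.98119$)
$y R = 39 \left(- \frac{6155}{6273}\right) = - \frac{80015}{2091}$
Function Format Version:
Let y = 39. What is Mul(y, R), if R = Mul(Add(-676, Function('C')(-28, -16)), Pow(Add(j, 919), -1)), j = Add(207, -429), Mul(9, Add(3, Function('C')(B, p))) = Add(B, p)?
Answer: Rational(-80015, 2091) ≈ -38.266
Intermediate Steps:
Function('C')(B, p) = Add(-3, Mul(Rational(1, 9), B), Mul(Rational(1, 9), p)) (Function('C')(B, p) = Add(-3, Mul(Rational(1, 9), Add(B, p))) = Add(-3, Add(Mul(Rational(1, 9), B), Mul(Rational(1, 9), p))) = Add(-3, Mul(Rational(1, 9), B), Mul(Rational(1, 9), p)))
j = -222
R = Rational(-6155, 6273) (R = Mul(Add(-676, Add(-3, Mul(Rational(1, 9), -28), Mul(Rational(1, 9), -16))), Pow(Add(-222, 919), -1)) = Mul(Add(-676, Add(-3, Rational(-28, 9), Rational(-16, 9))), Pow(697, -1)) = Mul(Add(-676, Rational(-71, 9)), Rational(1, 697)) = Mul(Rational(-6155, 9), Rational(1, 697)) = Rational(-6155, 6273) ≈ -0.98119)
Mul(y, R) = Mul(39, Rational(-6155, 6273)) = Rational(-80015, 2091)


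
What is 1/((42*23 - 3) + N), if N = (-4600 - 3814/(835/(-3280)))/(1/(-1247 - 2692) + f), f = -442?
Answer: 290753513/273166257843 ≈ 0.0010644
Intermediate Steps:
N = -6829375176/290753513 (N = (-4600 - 3814/(835/(-3280)))/(1/(-1247 - 2692) - 442) = (-4600 - 3814/(835*(-1/3280)))/(1/(-3939) - 442) = (-4600 - 3814/(-167/656))/(-1/3939 - 442) = (-4600 - 3814*(-656/167))/(-1741039/3939) = (-4600 + 2501984/167)*(-3939/1741039) = (1733784/167)*(-3939/1741039) = -6829375176/290753513 ≈ -23.489)
1/((42*23 - 3) + N) = 1/((42*23 - 3) - 6829375176/290753513) = 1/((966 - 3) - 6829375176/290753513) = 1/(963 - 6829375176/290753513) = 1/(273166257843/290753513) = 290753513/273166257843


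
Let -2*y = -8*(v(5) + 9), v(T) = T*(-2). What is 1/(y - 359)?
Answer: -1/363 ≈ -0.0027548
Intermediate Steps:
v(T) = -2*T
y = -4 (y = -(-4)*(-2*5 + 9) = -(-4)*(-10 + 9) = -(-4)*(-1) = -½*8 = -4)
1/(y - 359) = 1/(-4 - 359) = 1/(-363) = -1/363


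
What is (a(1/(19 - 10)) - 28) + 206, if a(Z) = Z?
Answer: 1603/9 ≈ 178.11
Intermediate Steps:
(a(1/(19 - 10)) - 28) + 206 = (1/(19 - 10) - 28) + 206 = (1/9 - 28) + 206 = (⅑ - 28) + 206 = -251/9 + 206 = 1603/9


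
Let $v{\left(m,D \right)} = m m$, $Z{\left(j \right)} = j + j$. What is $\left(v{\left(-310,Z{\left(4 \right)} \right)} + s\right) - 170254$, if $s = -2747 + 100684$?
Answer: $23783$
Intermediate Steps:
$s = 97937$
$Z{\left(j \right)} = 2 j$
$v{\left(m,D \right)} = m^{2}$
$\left(v{\left(-310,Z{\left(4 \right)} \right)} + s\right) - 170254 = \left(\left(-310\right)^{2} + 97937\right) - 170254 = \left(96100 + 97937\right) - 170254 = 194037 - 170254 = 23783$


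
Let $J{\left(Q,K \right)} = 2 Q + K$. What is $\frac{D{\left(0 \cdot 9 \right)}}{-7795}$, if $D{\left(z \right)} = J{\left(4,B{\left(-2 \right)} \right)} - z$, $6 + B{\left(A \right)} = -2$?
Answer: $0$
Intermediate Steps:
$B{\left(A \right)} = -8$ ($B{\left(A \right)} = -6 - 2 = -8$)
$J{\left(Q,K \right)} = K + 2 Q$
$D{\left(z \right)} = - z$ ($D{\left(z \right)} = \left(-8 + 2 \cdot 4\right) - z = \left(-8 + 8\right) - z = 0 - z = - z$)
$\frac{D{\left(0 \cdot 9 \right)}}{-7795} = \frac{\left(-1\right) 0 \cdot 9}{-7795} = \left(-1\right) 0 \left(- \frac{1}{7795}\right) = 0 \left(- \frac{1}{7795}\right) = 0$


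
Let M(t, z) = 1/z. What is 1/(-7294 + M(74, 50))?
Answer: -50/364699 ≈ -0.00013710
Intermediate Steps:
1/(-7294 + M(74, 50)) = 1/(-7294 + 1/50) = 1/(-364699/50) = -50/364699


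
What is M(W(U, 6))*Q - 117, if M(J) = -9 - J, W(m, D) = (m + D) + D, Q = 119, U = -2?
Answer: -2378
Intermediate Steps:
W(m, D) = m + 2*D (W(m, D) = (D + m) + D = m + 2*D)
M(W(U, 6))*Q - 117 = (-9 - (-2 + 2*6))*119 - 117 = (-9 - (-2 + 12))*119 - 117 = (-9 - 1*10)*119 - 117 = (-9 - 10)*119 - 117 = -19*119 - 117 = -2261 - 117 = -2378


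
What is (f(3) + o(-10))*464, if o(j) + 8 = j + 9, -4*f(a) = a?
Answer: -4524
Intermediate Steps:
f(a) = -a/4
o(j) = 1 + j (o(j) = -8 + (j + 9) = -8 + (9 + j) = 1 + j)
(f(3) + o(-10))*464 = (-¼*3 + (1 - 10))*464 = (-¾ - 9)*464 = -39/4*464 = -4524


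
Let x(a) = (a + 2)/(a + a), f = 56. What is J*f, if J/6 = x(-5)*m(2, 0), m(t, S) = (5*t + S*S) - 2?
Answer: 4032/5 ≈ 806.40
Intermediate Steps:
x(a) = (2 + a)/(2*a) (x(a) = (2 + a)/((2*a)) = (2 + a)*(1/(2*a)) = (2 + a)/(2*a))
m(t, S) = -2 + S² + 5*t (m(t, S) = (5*t + S²) - 2 = (S² + 5*t) - 2 = -2 + S² + 5*t)
J = 72/5 (J = 6*(((½)*(2 - 5)/(-5))*(-2 + 0² + 5*2)) = 6*(((½)*(-⅕)*(-3))*(-2 + 0 + 10)) = 6*((3/10)*8) = 6*(12/5) = 72/5 ≈ 14.400)
J*f = (72/5)*56 = 4032/5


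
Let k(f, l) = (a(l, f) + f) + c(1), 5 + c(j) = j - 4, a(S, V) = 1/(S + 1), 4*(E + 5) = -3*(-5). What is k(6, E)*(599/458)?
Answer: -1797/229 ≈ -7.8472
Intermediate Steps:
E = -5/4 (E = -5 + (-3*(-5))/4 = -5 + (1/4)*15 = -5 + 15/4 = -5/4 ≈ -1.2500)
a(S, V) = 1/(1 + S)
c(j) = -9 + j (c(j) = -5 + (j - 4) = -5 + (-4 + j) = -9 + j)
k(f, l) = -8 + f + 1/(1 + l) (k(f, l) = (1/(1 + l) + f) + (-9 + 1) = (f + 1/(1 + l)) - 8 = -8 + f + 1/(1 + l))
k(6, E)*(599/458) = ((1 + (1 - 5/4)*(-8 + 6))/(1 - 5/4))*(599/458) = ((1 - 1/4*(-2))/(-1/4))*(599*(1/458)) = -4*(1 + 1/2)*(599/458) = -4*3/2*(599/458) = -6*599/458 = -1797/229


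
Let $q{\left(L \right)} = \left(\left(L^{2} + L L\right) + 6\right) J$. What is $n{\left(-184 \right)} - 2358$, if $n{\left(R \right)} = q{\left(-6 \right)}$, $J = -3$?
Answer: $-2592$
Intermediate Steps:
$q{\left(L \right)} = -18 - 6 L^{2}$ ($q{\left(L \right)} = \left(\left(L^{2} + L L\right) + 6\right) \left(-3\right) = \left(\left(L^{2} + L^{2}\right) + 6\right) \left(-3\right) = \left(2 L^{2} + 6\right) \left(-3\right) = \left(6 + 2 L^{2}\right) \left(-3\right) = -18 - 6 L^{2}$)
$n{\left(R \right)} = -234$ ($n{\left(R \right)} = -18 - 6 \left(-6\right)^{2} = -18 - 216 = -234$)
$n{\left(-184 \right)} - 2358 = -234 - 2358 = -2592$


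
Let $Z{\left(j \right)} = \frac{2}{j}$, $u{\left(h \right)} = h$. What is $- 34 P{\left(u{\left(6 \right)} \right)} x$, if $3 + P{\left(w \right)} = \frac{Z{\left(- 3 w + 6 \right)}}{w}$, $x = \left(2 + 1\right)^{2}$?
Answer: $\frac{1853}{2} \approx 926.5$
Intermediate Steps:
$x = 9$ ($x = 3^{2} = 9$)
$P{\left(w \right)} = -3 + \frac{2}{w \left(6 - 3 w\right)}$ ($P{\left(w \right)} = -3 + \frac{2 \frac{1}{- 3 w + 6}}{w} = -3 + \frac{2 \frac{1}{6 - 3 w}}{w} = -3 + \frac{2}{w \left(6 - 3 w\right)}$)
$- 34 P{\left(u{\left(6 \right)} \right)} x = - 34 \frac{-2 - 54 \left(-2 + 6\right)}{3 \cdot 6 \left(-2 + 6\right)} 9 = - 34 \cdot \frac{1}{3} \cdot \frac{1}{6} \cdot \frac{1}{4} \left(-2 - 54 \cdot 4\right) 9 = - 34 \cdot \frac{1}{3} \cdot \frac{1}{6} \cdot \frac{1}{4} \left(-2 - 216\right) 9 = - 34 \cdot \frac{1}{3} \cdot \frac{1}{6} \cdot \frac{1}{4} \left(-218\right) 9 = \left(-34\right) \left(- \frac{109}{36}\right) 9 = \frac{1853}{18} \cdot 9 = \frac{1853}{2}$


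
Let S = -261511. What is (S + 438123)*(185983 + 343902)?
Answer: 93584049620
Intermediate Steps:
(S + 438123)*(185983 + 343902) = (-261511 + 438123)*(185983 + 343902) = 176612*529885 = 93584049620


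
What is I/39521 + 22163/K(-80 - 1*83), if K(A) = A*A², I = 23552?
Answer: 101121849421/171155452187 ≈ 0.59082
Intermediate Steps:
K(A) = A³
I/39521 + 22163/K(-80 - 1*83) = 23552/39521 + 22163/((-80 - 1*83)³) = 23552*(1/39521) + 22163/((-80 - 83)³) = 23552/39521 + 22163/((-163)³) = 23552/39521 + 22163/(-4330747) = 23552/39521 + 22163*(-1/4330747) = 23552/39521 - 22163/4330747 = 101121849421/171155452187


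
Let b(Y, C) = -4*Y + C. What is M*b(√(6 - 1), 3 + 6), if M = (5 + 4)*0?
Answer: 0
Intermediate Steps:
b(Y, C) = C - 4*Y
M = 0 (M = 9*0 = 0)
M*b(√(6 - 1), 3 + 6) = 0*((3 + 6) - 4*√(6 - 1)) = 0*(9 - 4*√5) = 0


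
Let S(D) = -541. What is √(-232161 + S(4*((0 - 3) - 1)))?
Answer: I*√232702 ≈ 482.39*I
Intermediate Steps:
√(-232161 + S(4*((0 - 3) - 1))) = √(-232161 - 541) = √(-232702) = I*√232702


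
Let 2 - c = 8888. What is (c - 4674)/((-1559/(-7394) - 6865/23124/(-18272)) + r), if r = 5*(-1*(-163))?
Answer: -21181571953320960/1273410586225921 ≈ -16.634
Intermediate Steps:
c = -8886 (c = 2 - 1*8888 = 2 - 8888 = -8886)
r = 815 (r = 5*163 = 815)
(c - 4674)/((-1559/(-7394) - 6865/23124/(-18272)) + r) = (-8886 - 4674)/((-1559/(-7394) - 6865/23124/(-18272)) + 815) = -13560/((-1559*(-1/7394) - 6865*1/23124*(-1/18272)) + 815) = -13560/((1559/7394 - 6865/23124*(-1/18272)) + 815) = -13560/((1559/7394 + 6865/422521728) + 815) = -13560/(329381066881/1562062828416 + 815) = -13560/1273410586225921/1562062828416 = -13560*1562062828416/1273410586225921 = -21181571953320960/1273410586225921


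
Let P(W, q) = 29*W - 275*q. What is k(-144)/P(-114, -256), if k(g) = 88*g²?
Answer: 912384/33547 ≈ 27.197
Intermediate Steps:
P(W, q) = -275*q + 29*W
k(-144)/P(-114, -256) = (88*(-144)²)/(-275*(-256) + 29*(-114)) = (88*20736)/(70400 - 3306) = 1824768/67094 = 1824768*(1/67094) = 912384/33547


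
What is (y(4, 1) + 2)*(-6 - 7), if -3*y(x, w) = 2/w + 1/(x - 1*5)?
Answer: -65/3 ≈ -21.667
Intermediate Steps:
y(x, w) = -2/(3*w) - 1/(3*(-5 + x)) (y(x, w) = -(2/w + 1/(x - 1*5))/3 = -(2/w + 1/(x - 5))/3 = -(2/w + 1/(-5 + x))/3 = -(1/(-5 + x) + 2/w)/3 = -2/(3*w) - 1/(3*(-5 + x)))
(y(4, 1) + 2)*(-6 - 7) = ((1/3)*(10 - 1*1 - 2*4)/(1*(-5 + 4)) + 2)*(-6 - 7) = ((1/3)*1*(10 - 1 - 8)/(-1) + 2)*(-13) = ((1/3)*1*(-1)*1 + 2)*(-13) = (-1/3 + 2)*(-13) = (5/3)*(-13) = -65/3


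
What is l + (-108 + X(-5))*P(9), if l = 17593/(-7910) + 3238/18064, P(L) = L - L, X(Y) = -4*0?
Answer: -73046843/35721560 ≈ -2.0449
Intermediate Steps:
X(Y) = 0
P(L) = 0
l = -73046843/35721560 (l = 17593*(-1/7910) + 3238*(1/18064) = -17593/7910 + 1619/9032 = -73046843/35721560 ≈ -2.0449)
l + (-108 + X(-5))*P(9) = -73046843/35721560 + (-108 + 0)*0 = -73046843/35721560 - 108*0 = -73046843/35721560 + 0 = -73046843/35721560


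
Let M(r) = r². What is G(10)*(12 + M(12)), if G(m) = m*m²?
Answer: 156000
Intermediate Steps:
G(m) = m³
G(10)*(12 + M(12)) = 10³*(12 + 12²) = 1000*(12 + 144) = 1000*156 = 156000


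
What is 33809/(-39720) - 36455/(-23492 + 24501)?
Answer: -1482105881/40077480 ≈ -36.981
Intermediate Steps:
33809/(-39720) - 36455/(-23492 + 24501) = 33809*(-1/39720) - 36455/1009 = -33809/39720 - 36455*1/1009 = -33809/39720 - 36455/1009 = -1482105881/40077480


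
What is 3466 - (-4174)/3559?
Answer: 12339668/3559 ≈ 3467.2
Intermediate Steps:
3466 - (-4174)/3559 = 3466 - 1*(-4174/3559) = 3466 + 4174/3559 = 12339668/3559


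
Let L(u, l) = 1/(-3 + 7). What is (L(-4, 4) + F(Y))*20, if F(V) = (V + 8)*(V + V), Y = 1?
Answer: 365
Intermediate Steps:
L(u, l) = 1/4
F(V) = 2*V*(8 + V) (F(V) = (8 + V)*(2*V) = 2*V*(8 + V))
(L(-4, 4) + F(Y))*20 = (1/4 + 2*1*(8 + 1))*20 = (1/4 + 2*1*9)*20 = (1/4 + 18)*20 = (73/4)*20 = 365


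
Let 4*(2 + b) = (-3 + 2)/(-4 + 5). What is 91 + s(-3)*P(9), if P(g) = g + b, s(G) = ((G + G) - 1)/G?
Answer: 427/4 ≈ 106.75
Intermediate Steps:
b = -9/4 (b = -2 + ((-3 + 2)/(-4 + 5))/4 = -2 + (-1/1)/4 = -2 + (-1*1)/4 = -2 + (¼)*(-1) = -2 - ¼ = -9/4 ≈ -2.2500)
s(G) = (-1 + 2*G)/G (s(G) = (2*G - 1)/G = (-1 + 2*G)/G)
P(g) = -9/4 + g (P(g) = g - 9/4 = -9/4 + g)
91 + s(-3)*P(9) = 91 + (2 - 1/(-3))*(-9/4 + 9) = 91 + (2 - 1*(-⅓))*(27/4) = 91 + (2 + ⅓)*(27/4) = 91 + (7/3)*(27/4) = 91 + 63/4 = 427/4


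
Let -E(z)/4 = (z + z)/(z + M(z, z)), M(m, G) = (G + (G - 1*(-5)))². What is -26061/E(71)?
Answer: 70625310/71 ≈ 9.9472e+5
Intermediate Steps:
M(m, G) = (5 + 2*G)² (M(m, G) = (G + (G + 5))² = (G + (5 + G))² = (5 + 2*G)²)
E(z) = -8*z/(z + (5 + 2*z)²) (E(z) = -4*(z + z)/(z + (5 + 2*z)²) = -4*2*z/(z + (5 + 2*z)²) = -8*z/(z + (5 + 2*z)²))
-26061/E(71) = -(-26061/8 - 26061*(5 + 2*71)²/568) = -(-26061/8 - 26061*(5 + 142)²/568) = -26061/((-8*71/(71 + 147²))) = -26061/((-8*71/(71 + 21609))) = -26061/((-8*71/21680)) = -26061/((-8*71*1/21680)) = -26061/(-71/2710) = -26061*(-2710/71) = 70625310/71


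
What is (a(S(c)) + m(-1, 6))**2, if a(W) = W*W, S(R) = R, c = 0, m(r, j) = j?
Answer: 36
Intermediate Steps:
a(W) = W**2
(a(S(c)) + m(-1, 6))**2 = (0**2 + 6)**2 = (0 + 6)**2 = 6**2 = 36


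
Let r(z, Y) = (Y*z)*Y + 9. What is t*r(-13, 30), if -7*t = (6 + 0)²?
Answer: 420876/7 ≈ 60125.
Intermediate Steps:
r(z, Y) = 9 + z*Y² (r(z, Y) = z*Y² + 9 = 9 + z*Y²)
t = -36/7 (t = -(6 + 0)²/7 = -⅐*6² = -⅐*36 = -36/7 ≈ -5.1429)
t*r(-13, 30) = -36*(9 - 13*30²)/7 = -36*(9 - 13*900)/7 = -36*(9 - 11700)/7 = -36/7*(-11691) = 420876/7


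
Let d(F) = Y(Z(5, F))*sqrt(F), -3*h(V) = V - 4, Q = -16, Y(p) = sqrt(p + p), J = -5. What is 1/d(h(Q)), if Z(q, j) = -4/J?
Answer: sqrt(6)/8 ≈ 0.30619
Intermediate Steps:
Z(q, j) = 4/5 (Z(q, j) = -4/(-5) = -4*(-1/5) = 4/5)
Y(p) = sqrt(2)*sqrt(p) (Y(p) = sqrt(2*p) = sqrt(2)*sqrt(p))
h(V) = 4/3 - V/3 (h(V) = -(V - 4)/3 = -(-4 + V)/3 = 4/3 - V/3)
d(F) = 2*sqrt(10)*sqrt(F)/5 (d(F) = (sqrt(2)*sqrt(4/5))*sqrt(F) = (sqrt(2)*(2*sqrt(5)/5))*sqrt(F) = (2*sqrt(10)/5)*sqrt(F) = 2*sqrt(10)*sqrt(F)/5)
1/d(h(Q)) = 1/(2*sqrt(10)*sqrt(4/3 - 1/3*(-16))/5) = 1/(2*sqrt(10)*sqrt(4/3 + 16/3)/5) = 1/(2*sqrt(10)*sqrt(20/3)/5) = 1/(2*sqrt(10)*(2*sqrt(15)/3)/5) = 1/(4*sqrt(6)/3) = sqrt(6)/8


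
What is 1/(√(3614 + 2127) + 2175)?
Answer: 2175/4724884 - √5741/4724884 ≈ 0.00044429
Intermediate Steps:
1/(√(3614 + 2127) + 2175) = 1/(√5741 + 2175) = 1/(2175 + √5741)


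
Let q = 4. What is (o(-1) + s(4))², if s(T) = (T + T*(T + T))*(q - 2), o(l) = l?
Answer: 5041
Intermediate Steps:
s(T) = 2*T + 4*T² (s(T) = (T + T*(T + T))*(4 - 2) = (T + T*(2*T))*2 = (T + 2*T²)*2 = 2*T + 4*T²)
(o(-1) + s(4))² = (-1 + 2*4*(1 + 2*4))² = (-1 + 2*4*(1 + 8))² = (-1 + 2*4*9)² = (-1 + 72)² = 71² = 5041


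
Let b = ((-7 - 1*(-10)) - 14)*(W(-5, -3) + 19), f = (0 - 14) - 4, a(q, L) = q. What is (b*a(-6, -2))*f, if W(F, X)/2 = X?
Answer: -15444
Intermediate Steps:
W(F, X) = 2*X
f = -18 (f = -14 - 4 = -18)
b = -143 (b = ((-7 - 1*(-10)) - 14)*(2*(-3) + 19) = ((-7 + 10) - 14)*(-6 + 19) = (3 - 14)*13 = -11*13 = -143)
(b*a(-6, -2))*f = -143*(-6)*(-18) = 858*(-18) = -15444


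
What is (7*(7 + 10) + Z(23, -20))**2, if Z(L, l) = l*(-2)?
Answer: 25281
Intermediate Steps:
Z(L, l) = -2*l
(7*(7 + 10) + Z(23, -20))**2 = (7*(7 + 10) - 2*(-20))**2 = (7*17 + 40)**2 = (119 + 40)**2 = 159**2 = 25281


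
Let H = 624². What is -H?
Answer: -389376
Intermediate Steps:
H = 389376
-H = -1*389376 = -389376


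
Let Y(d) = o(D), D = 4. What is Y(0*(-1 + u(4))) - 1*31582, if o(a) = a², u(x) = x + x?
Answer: -31566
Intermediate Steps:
u(x) = 2*x
Y(d) = 16 (Y(d) = 4² = 16)
Y(0*(-1 + u(4))) - 1*31582 = 16 - 1*31582 = 16 - 31582 = -31566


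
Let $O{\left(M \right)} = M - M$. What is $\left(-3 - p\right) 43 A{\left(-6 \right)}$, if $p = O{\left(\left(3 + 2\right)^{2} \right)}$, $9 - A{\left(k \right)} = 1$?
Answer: $-1032$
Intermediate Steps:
$O{\left(M \right)} = 0$
$A{\left(k \right)} = 8$ ($A{\left(k \right)} = 9 - 1 = 8$)
$p = 0$
$\left(-3 - p\right) 43 A{\left(-6 \right)} = \left(-3 - 0\right) 43 \cdot 8 = \left(-3 + 0\right) 43 \cdot 8 = \left(-3\right) 43 \cdot 8 = \left(-129\right) 8 = -1032$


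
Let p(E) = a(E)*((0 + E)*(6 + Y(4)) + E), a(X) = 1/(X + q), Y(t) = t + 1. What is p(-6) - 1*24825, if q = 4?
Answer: -24789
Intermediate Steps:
Y(t) = 1 + t
a(X) = 1/(4 + X) (a(X) = 1/(X + 4) = 1/(4 + X))
p(E) = 12*E/(4 + E) (p(E) = ((0 + E)*(6 + (1 + 4)) + E)/(4 + E) = (E*(6 + 5) + E)/(4 + E) = (E*11 + E)/(4 + E) = (11*E + E)/(4 + E) = (12*E)/(4 + E) = 12*E/(4 + E))
p(-6) - 1*24825 = 12*(-6)/(4 - 6) - 1*24825 = 12*(-6)/(-2) - 24825 = 12*(-6)*(-½) - 24825 = 36 - 24825 = -24789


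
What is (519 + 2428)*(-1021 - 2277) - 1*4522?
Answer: -9723728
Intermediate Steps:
(519 + 2428)*(-1021 - 2277) - 1*4522 = 2947*(-3298) - 4522 = -9719206 - 4522 = -9723728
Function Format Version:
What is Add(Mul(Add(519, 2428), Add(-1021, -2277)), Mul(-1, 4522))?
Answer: -9723728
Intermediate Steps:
Add(Mul(Add(519, 2428), Add(-1021, -2277)), Mul(-1, 4522)) = Add(Mul(2947, -3298), -4522) = Add(-9719206, -4522) = -9723728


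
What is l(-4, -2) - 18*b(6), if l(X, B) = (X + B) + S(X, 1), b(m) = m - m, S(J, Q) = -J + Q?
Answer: -1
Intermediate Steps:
S(J, Q) = Q - J
b(m) = 0
l(X, B) = 1 + B (l(X, B) = (X + B) + (1 - X) = (B + X) + (1 - X) = 1 + B)
l(-4, -2) - 18*b(6) = (1 - 2) - 18*0 = -1 + 0 = -1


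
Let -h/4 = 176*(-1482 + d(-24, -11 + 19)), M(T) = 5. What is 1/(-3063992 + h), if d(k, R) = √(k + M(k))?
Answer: I/(8*(-252583*I + 88*√19)) ≈ -4.9489e-7 + 7.5155e-10*I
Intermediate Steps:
d(k, R) = √(5 + k) (d(k, R) = √(k + 5) = √(5 + k))
h = 1043328 - 704*I*√19 (h = -704*(-1482 + √(5 - 24)) = -704*(-1482 + √(-19)) = -704*(-1482 + I*√19) = -4*(-260832 + 176*I*√19) = 1043328 - 704*I*√19 ≈ 1.0433e+6 - 3068.7*I)
1/(-3063992 + h) = 1/(-3063992 + (1043328 - 704*I*√19)) = 1/(-2020664 - 704*I*√19)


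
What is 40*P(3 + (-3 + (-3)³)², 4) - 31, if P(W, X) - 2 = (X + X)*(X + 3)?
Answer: 2289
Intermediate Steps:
P(W, X) = 2 + 2*X*(3 + X) (P(W, X) = 2 + (X + X)*(X + 3) = 2 + (2*X)*(3 + X) = 2 + 2*X*(3 + X))
40*P(3 + (-3 + (-3)³)², 4) - 31 = 40*(2 + 2*4² + 6*4) - 31 = 40*(2 + 2*16 + 24) - 31 = 40*(2 + 32 + 24) - 31 = 40*58 - 31 = 2320 - 31 = 2289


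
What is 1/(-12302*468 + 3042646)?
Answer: -1/2714690 ≈ -3.6837e-7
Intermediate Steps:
1/(-12302*468 + 3042646) = 1/(-5757336 + 3042646) = 1/(-2714690) = -1/2714690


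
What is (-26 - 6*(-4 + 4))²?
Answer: 676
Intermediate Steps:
(-26 - 6*(-4 + 4))² = (-26 - 6*0)² = (-26 + 0)² = (-26)² = 676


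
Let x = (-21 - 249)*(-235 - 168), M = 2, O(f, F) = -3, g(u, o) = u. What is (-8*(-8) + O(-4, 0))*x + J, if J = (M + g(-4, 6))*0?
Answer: 6637410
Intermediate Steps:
x = 108810 (x = -270*(-403) = 108810)
J = 0 (J = (2 - 4)*0 = -2*0 = 0)
(-8*(-8) + O(-4, 0))*x + J = (-8*(-8) - 3)*108810 + 0 = (64 - 3)*108810 + 0 = 61*108810 + 0 = 6637410 + 0 = 6637410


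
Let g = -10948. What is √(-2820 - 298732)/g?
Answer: -I*√18847/2737 ≈ -0.050159*I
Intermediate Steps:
√(-2820 - 298732)/g = √(-2820 - 298732)/(-10948) = √(-301552)*(-1/10948) = (4*I*√18847)*(-1/10948) = -I*√18847/2737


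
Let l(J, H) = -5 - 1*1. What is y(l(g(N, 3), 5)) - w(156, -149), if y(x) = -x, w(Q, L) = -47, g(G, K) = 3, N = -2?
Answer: 53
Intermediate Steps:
l(J, H) = -6 (l(J, H) = -5 - 1 = -6)
y(l(g(N, 3), 5)) - w(156, -149) = -1*(-6) - 1*(-47) = 6 + 47 = 53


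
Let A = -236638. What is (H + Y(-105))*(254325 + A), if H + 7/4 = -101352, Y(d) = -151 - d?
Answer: -7173829513/4 ≈ -1.7935e+9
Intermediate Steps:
H = -405415/4 (H = -7/4 - 101352 = -405415/4 ≈ -1.0135e+5)
(H + Y(-105))*(254325 + A) = (-405415/4 + (-151 - 1*(-105)))*(254325 - 236638) = (-405415/4 + (-151 + 105))*17687 = (-405415/4 - 46)*17687 = -405599/4*17687 = -7173829513/4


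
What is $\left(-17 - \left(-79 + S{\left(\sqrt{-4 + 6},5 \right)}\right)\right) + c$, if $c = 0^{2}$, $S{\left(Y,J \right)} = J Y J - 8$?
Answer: $70 - 25 \sqrt{2} \approx 34.645$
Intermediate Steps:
$S{\left(Y,J \right)} = -8 + Y J^{2}$ ($S{\left(Y,J \right)} = Y J^{2} - 8 = -8 + Y J^{2}$)
$c = 0$
$\left(-17 - \left(-79 + S{\left(\sqrt{-4 + 6},5 \right)}\right)\right) + c = \left(-17 + \left(79 - \left(-8 + \sqrt{-4 + 6} \cdot 5^{2}\right)\right)\right) + 0 = \left(-17 + \left(79 - \left(-8 + \sqrt{2} \cdot 25\right)\right)\right) + 0 = \left(-17 + \left(79 - \left(-8 + 25 \sqrt{2}\right)\right)\right) + 0 = \left(-17 + \left(79 + \left(8 - 25 \sqrt{2}\right)\right)\right) + 0 = \left(-17 + \left(87 - 25 \sqrt{2}\right)\right) + 0 = \left(70 - 25 \sqrt{2}\right) + 0 = 70 - 25 \sqrt{2}$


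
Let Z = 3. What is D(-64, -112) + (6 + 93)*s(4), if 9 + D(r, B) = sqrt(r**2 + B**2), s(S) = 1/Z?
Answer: 24 + 16*sqrt(65) ≈ 153.00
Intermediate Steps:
s(S) = 1/3
D(r, B) = -9 + sqrt(B**2 + r**2) (D(r, B) = -9 + sqrt(r**2 + B**2) = -9 + sqrt(B**2 + r**2))
D(-64, -112) + (6 + 93)*s(4) = (-9 + sqrt((-112)**2 + (-64)**2)) + (6 + 93)*(1/3) = (-9 + sqrt(12544 + 4096)) + 99*(1/3) = (-9 + sqrt(16640)) + 33 = (-9 + 16*sqrt(65)) + 33 = 24 + 16*sqrt(65)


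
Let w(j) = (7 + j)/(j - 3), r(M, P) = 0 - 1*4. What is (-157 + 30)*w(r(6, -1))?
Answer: 381/7 ≈ 54.429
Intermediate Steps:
r(M, P) = -4 (r(M, P) = 0 - 4 = -4)
w(j) = (7 + j)/(-3 + j)
(-157 + 30)*w(r(6, -1)) = (-157 + 30)*((7 - 4)/(-3 - 4)) = -127*3/(-7) = -(-127)*3/7 = -127*(-3/7) = 381/7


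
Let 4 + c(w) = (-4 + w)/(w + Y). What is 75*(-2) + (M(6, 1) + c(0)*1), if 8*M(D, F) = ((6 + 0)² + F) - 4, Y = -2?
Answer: -1183/8 ≈ -147.88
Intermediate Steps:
M(D, F) = 4 + F/8 (M(D, F) = (((6 + 0)² + F) - 4)/8 = ((6² + F) - 4)/8 = ((36 + F) - 4)/8 = (32 + F)/8 = 4 + F/8)
c(w) = -4 + (-4 + w)/(-2 + w) (c(w) = -4 + (-4 + w)/(w - 2) = -4 + (-4 + w)/(-2 + w))
75*(-2) + (M(6, 1) + c(0)*1) = 75*(-2) + ((4 + (⅛)*1) + ((4 - 3*0)/(-2 + 0))*1) = -150 + ((4 + ⅛) + ((4 + 0)/(-2))*1) = -150 + (33/8 - ½*4*1) = -150 + (33/8 - 2*1) = -150 + (33/8 - 2) = -150 + 17/8 = -1183/8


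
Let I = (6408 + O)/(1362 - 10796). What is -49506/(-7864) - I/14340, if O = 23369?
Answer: 837197760961/132983739480 ≈ 6.2955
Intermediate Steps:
I = -29777/9434 (I = (6408 + 23369)/(1362 - 10796) = 29777/(-9434) = 29777*(-1/9434) = -29777/9434 ≈ -3.1563)
-49506/(-7864) - I/14340 = -49506/(-7864) - 1*(-29777/9434)/14340 = -49506*(-1/7864) + (29777/9434)*(1/14340) = 24753/3932 + 29777/135283560 = 837197760961/132983739480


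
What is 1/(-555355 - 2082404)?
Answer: -1/2637759 ≈ -3.7911e-7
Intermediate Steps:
1/(-555355 - 2082404) = 1/(-2637759) = -1/2637759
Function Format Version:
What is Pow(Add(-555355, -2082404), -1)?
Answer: Rational(-1, 2637759) ≈ -3.7911e-7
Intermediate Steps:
Pow(Add(-555355, -2082404), -1) = Pow(-2637759, -1) = Rational(-1, 2637759)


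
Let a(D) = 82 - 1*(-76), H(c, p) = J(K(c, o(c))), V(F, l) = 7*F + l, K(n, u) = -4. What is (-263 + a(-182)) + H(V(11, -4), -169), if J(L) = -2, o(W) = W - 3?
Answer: -107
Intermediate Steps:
o(W) = -3 + W
V(F, l) = l + 7*F
H(c, p) = -2
a(D) = 158 (a(D) = 82 + 76 = 158)
(-263 + a(-182)) + H(V(11, -4), -169) = (-263 + 158) - 2 = -105 - 2 = -107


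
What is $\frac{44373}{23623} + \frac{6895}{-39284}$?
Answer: $\frac{225752621}{132572276} \approx 1.7029$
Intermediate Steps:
$\frac{44373}{23623} + \frac{6895}{-39284} = 44373 \cdot \frac{1}{23623} + 6895 \left(- \frac{1}{39284}\right) = \frac{44373}{23623} - \frac{985}{5612} = \frac{225752621}{132572276}$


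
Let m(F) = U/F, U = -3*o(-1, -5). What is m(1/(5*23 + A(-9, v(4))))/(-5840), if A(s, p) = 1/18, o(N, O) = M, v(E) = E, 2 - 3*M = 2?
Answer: 0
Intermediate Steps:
M = 0 (M = ⅔ - ⅓*2 = ⅔ - ⅔ = 0)
o(N, O) = 0
A(s, p) = 1/18
U = 0 (U = -3*0 = 0)
m(F) = 0 (m(F) = 0/F = 0)
m(1/(5*23 + A(-9, v(4))))/(-5840) = 0/(-5840) = 0*(-1/5840) = 0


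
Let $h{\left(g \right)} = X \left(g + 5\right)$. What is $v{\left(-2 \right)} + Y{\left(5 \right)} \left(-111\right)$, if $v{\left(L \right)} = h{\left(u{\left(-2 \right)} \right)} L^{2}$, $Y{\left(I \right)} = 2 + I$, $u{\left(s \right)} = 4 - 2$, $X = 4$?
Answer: $-665$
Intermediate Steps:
$u{\left(s \right)} = 2$ ($u{\left(s \right)} = 4 - 2 = 2$)
$h{\left(g \right)} = 20 + 4 g$ ($h{\left(g \right)} = 4 \left(g + 5\right) = 4 \left(5 + g\right) = 20 + 4 g$)
$v{\left(L \right)} = 28 L^{2}$ ($v{\left(L \right)} = \left(20 + 4 \cdot 2\right) L^{2} = \left(20 + 8\right) L^{2} = 28 L^{2}$)
$v{\left(-2 \right)} + Y{\left(5 \right)} \left(-111\right) = 28 \left(-2\right)^{2} + \left(2 + 5\right) \left(-111\right) = 28 \cdot 4 + 7 \left(-111\right) = 112 - 777 = -665$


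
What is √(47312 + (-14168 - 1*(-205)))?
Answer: √33349 ≈ 182.62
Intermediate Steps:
√(47312 + (-14168 - 1*(-205))) = √(47312 + (-14168 + 205)) = √(47312 - 13963) = √33349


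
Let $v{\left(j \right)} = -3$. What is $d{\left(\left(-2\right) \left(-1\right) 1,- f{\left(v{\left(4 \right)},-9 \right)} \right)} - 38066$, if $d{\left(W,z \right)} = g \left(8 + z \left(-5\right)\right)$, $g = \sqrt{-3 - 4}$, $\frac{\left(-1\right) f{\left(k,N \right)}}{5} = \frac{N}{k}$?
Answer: $-38066 - 67 i \sqrt{7} \approx -38066.0 - 177.27 i$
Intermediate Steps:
$f{\left(k,N \right)} = - \frac{5 N}{k}$ ($f{\left(k,N \right)} = - 5 \frac{N}{k} = - \frac{5 N}{k}$)
$g = i \sqrt{7}$ ($g = \sqrt{-7} = i \sqrt{7} \approx 2.6458 i$)
$d{\left(W,z \right)} = i \sqrt{7} \left(8 - 5 z\right)$ ($d{\left(W,z \right)} = i \sqrt{7} \left(8 + z \left(-5\right)\right) = i \sqrt{7} \left(8 - 5 z\right)$)
$d{\left(\left(-2\right) \left(-1\right) 1,- f{\left(v{\left(4 \right)},-9 \right)} \right)} - 38066 = i \sqrt{7} \left(8 - 5 \left(- \frac{\left(-5\right) \left(-9\right)}{-3}\right)\right) - 38066 = i \sqrt{7} \left(8 - 5 \left(- \frac{\left(-5\right) \left(-9\right) \left(-1\right)}{3}\right)\right) - 38066 = i \sqrt{7} \left(8 - 5 \left(\left(-1\right) \left(-15\right)\right)\right) - 38066 = i \sqrt{7} \left(8 - 75\right) - 38066 = i \sqrt{7} \left(-67\right) - 38066 = - 67 i \sqrt{7} - 38066 = -38066 - 67 i \sqrt{7}$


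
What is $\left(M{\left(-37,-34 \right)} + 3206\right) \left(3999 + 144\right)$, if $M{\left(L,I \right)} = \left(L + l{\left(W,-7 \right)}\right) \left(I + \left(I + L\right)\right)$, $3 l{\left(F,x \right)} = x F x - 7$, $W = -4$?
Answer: $58814028$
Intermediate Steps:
$l{\left(F,x \right)} = - \frac{7}{3} + \frac{F x^{2}}{3}$ ($l{\left(F,x \right)} = \frac{x F x - 7}{3} = \frac{F x x - 7}{3} = \frac{F x^{2} - 7}{3} = \frac{-7 + F x^{2}}{3} = - \frac{7}{3} + \frac{F x^{2}}{3}$)
$M{\left(L,I \right)} = \left(- \frac{203}{3} + L\right) \left(L + 2 I\right)$ ($M{\left(L,I \right)} = \left(L + \left(- \frac{7}{3} + \frac{1}{3} \left(-4\right) \left(-7\right)^{2}\right)\right) \left(I + \left(I + L\right)\right) = \left(L + \left(- \frac{7}{3} + \frac{1}{3} \left(-4\right) 49\right)\right) \left(L + 2 I\right) = \left(L - \frac{203}{3}\right) \left(L + 2 I\right) = \left(- \frac{203}{3} + L\right) \left(L + 2 I\right)$)
$\left(M{\left(-37,-34 \right)} + 3206\right) \left(3999 + 144\right) = \left(\left(\left(-37\right)^{2} - - \frac{13804}{3} - - \frac{7511}{3} + 2 \left(-34\right) \left(-37\right)\right) + 3206\right) \left(3999 + 144\right) = \left(\left(1369 + \frac{13804}{3} + \frac{7511}{3} + 2516\right) + 3206\right) 4143 = \left(10990 + 3206\right) 4143 = 14196 \cdot 4143 = 58814028$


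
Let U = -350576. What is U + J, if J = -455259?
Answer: -805835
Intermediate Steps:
U + J = -350576 - 455259 = -805835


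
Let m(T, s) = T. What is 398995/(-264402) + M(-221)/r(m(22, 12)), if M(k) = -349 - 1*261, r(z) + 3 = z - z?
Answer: 53362745/264402 ≈ 201.82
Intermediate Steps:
r(z) = -3 (r(z) = -3 + (z - z) = -3 + 0 = -3)
M(k) = -610 (M(k) = -349 - 261 = -610)
398995/(-264402) + M(-221)/r(m(22, 12)) = 398995/(-264402) - 610/(-3) = 398995*(-1/264402) - 610*(-⅓) = -398995/264402 + 610/3 = 53362745/264402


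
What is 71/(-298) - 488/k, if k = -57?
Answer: 141377/16986 ≈ 8.3232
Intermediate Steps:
71/(-298) - 488/k = 71/(-298) - 488/(-57) = 71*(-1/298) - 488*(-1/57) = -71/298 + 488/57 = 141377/16986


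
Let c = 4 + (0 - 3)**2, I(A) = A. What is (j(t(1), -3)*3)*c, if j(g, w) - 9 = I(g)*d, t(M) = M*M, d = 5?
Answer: 546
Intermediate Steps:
t(M) = M**2
j(g, w) = 9 + 5*g (j(g, w) = 9 + g*5 = 9 + 5*g)
c = 13 (c = 4 + (-3)**2 = 4 + 9 = 13)
(j(t(1), -3)*3)*c = ((9 + 5*1**2)*3)*13 = ((9 + 5*1)*3)*13 = ((9 + 5)*3)*13 = (14*3)*13 = 42*13 = 546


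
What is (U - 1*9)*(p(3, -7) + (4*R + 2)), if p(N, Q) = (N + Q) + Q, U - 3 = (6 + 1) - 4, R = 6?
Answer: -45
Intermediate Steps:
U = 6 (U = 3 + ((6 + 1) - 4) = 3 + (7 - 4) = 3 + 3 = 6)
p(N, Q) = N + 2*Q
(U - 1*9)*(p(3, -7) + (4*R + 2)) = (6 - 1*9)*((3 + 2*(-7)) + (4*6 + 2)) = (6 - 9)*((3 - 14) + (24 + 2)) = -3*(-11 + 26) = -3*15 = -45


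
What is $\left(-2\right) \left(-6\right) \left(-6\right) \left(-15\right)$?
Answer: $1080$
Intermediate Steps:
$\left(-2\right) \left(-6\right) \left(-6\right) \left(-15\right) = 12 \left(-6\right) \left(-15\right) = \left(-72\right) \left(-15\right) = 1080$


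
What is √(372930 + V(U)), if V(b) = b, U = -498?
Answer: 4*√23277 ≈ 610.27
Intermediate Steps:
√(372930 + V(U)) = √(372930 - 498) = √372432 = 4*√23277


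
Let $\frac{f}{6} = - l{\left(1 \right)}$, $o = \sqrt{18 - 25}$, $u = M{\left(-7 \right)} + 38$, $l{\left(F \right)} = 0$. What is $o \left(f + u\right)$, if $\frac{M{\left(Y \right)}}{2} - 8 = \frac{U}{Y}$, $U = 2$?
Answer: $\frac{374 i \sqrt{7}}{7} \approx 141.36 i$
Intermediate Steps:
$M{\left(Y \right)} = 16 + \frac{4}{Y}$ ($M{\left(Y \right)} = 16 + 2 \frac{2}{Y} = 16 + \frac{4}{Y}$)
$u = \frac{374}{7}$ ($u = \left(16 + \frac{4}{-7}\right) + 38 = \left(16 + 4 \left(- \frac{1}{7}\right)\right) + 38 = \left(16 - \frac{4}{7}\right) + 38 = \frac{108}{7} + 38 = \frac{374}{7} \approx 53.429$)
$o = i \sqrt{7}$ ($o = \sqrt{-7} = i \sqrt{7} \approx 2.6458 i$)
$f = 0$ ($f = 6 \left(\left(-1\right) 0\right) = 6 \cdot 0 = 0$)
$o \left(f + u\right) = i \sqrt{7} \left(0 + \frac{374}{7}\right) = i \sqrt{7} \cdot \frac{374}{7} = \frac{374 i \sqrt{7}}{7}$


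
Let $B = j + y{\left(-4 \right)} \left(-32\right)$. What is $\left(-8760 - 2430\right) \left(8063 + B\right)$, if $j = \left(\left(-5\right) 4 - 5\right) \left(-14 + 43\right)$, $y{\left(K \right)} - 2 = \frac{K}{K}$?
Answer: $-81037980$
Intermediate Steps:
$y{\left(K \right)} = 3$ ($y{\left(K \right)} = 2 + \frac{K}{K} = 2 + 1 = 3$)
$j = -725$ ($j = \left(-20 - 5\right) 29 = \left(-25\right) 29 = -725$)
$B = -821$ ($B = -725 + 3 \left(-32\right) = -725 - 96 = -821$)
$\left(-8760 - 2430\right) \left(8063 + B\right) = \left(-8760 - 2430\right) \left(8063 - 821\right) = \left(-11190\right) 7242 = -81037980$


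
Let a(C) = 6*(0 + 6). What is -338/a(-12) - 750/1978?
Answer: -173891/17802 ≈ -9.7681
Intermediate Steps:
a(C) = 36 (a(C) = 6*6 = 36)
-338/a(-12) - 750/1978 = -338/36 - 750/1978 = -338*1/36 - 750*1/1978 = -169/18 - 375/989 = -173891/17802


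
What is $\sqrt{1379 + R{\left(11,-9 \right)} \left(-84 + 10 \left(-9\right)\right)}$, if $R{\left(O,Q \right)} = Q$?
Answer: $\sqrt{2945} \approx 54.268$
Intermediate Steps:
$\sqrt{1379 + R{\left(11,-9 \right)} \left(-84 + 10 \left(-9\right)\right)} = \sqrt{1379 - 9 \left(-84 + 10 \left(-9\right)\right)} = \sqrt{1379 - 9 \left(-84 - 90\right)} = \sqrt{1379 - -1566} = \sqrt{1379 + 1566} = \sqrt{2945}$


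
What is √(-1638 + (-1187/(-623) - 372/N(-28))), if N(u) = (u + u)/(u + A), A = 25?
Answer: I*√2571002630/1246 ≈ 40.694*I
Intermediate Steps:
N(u) = 2*u/(25 + u) (N(u) = (u + u)/(u + 25) = (2*u)/(25 + u) = 2*u/(25 + u))
√(-1638 + (-1187/(-623) - 372/N(-28))) = √(-1638 + (-1187/(-623) - 372/(2*(-28)/(25 - 28)))) = √(-1638 + (-1187*(-1/623) - 372/(2*(-28)/(-3)))) = √(-1638 + (1187/623 - 372/(2*(-28)*(-⅓)))) = √(-1638 + (1187/623 - 372/56/3)) = √(-1638 + (1187/623 - 372*3/56)) = √(-1638 + (1187/623 - 279/14)) = √(-1638 - 22457/1246) = √(-2063405/1246) = I*√2571002630/1246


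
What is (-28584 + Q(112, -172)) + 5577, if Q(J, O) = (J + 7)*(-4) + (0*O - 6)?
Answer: -23489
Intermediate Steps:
Q(J, O) = -34 - 4*J (Q(J, O) = (7 + J)*(-4) + (0 - 6) = (-28 - 4*J) - 6 = -34 - 4*J)
(-28584 + Q(112, -172)) + 5577 = (-28584 + (-34 - 4*112)) + 5577 = (-28584 + (-34 - 448)) + 5577 = (-28584 - 482) + 5577 = -29066 + 5577 = -23489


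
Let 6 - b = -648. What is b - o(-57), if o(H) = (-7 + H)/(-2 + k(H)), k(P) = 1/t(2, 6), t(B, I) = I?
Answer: 6810/11 ≈ 619.09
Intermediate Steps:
b = 654 (b = 6 - 1*(-648) = 6 + 648 = 654)
k(P) = ⅙ (k(P) = 1/6 = ⅙)
o(H) = 42/11 - 6*H/11 (o(H) = (-7 + H)/(-2 + ⅙) = (-7 + H)/(-11/6) = (-7 + H)*(-6/11) = 42/11 - 6*H/11)
b - o(-57) = 654 - (42/11 - 6/11*(-57)) = 654 - (42/11 + 342/11) = 654 - 1*384/11 = 654 - 384/11 = 6810/11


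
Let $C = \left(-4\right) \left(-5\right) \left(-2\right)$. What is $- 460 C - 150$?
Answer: $18250$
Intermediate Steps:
$C = -40$ ($C = 20 \left(-2\right) = -40$)
$- 460 C - 150 = \left(-460\right) \left(-40\right) - 150 = 18400 - 150 = 18250$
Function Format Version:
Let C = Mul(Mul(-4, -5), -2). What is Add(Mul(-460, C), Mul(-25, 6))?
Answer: 18250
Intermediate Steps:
C = -40 (C = Mul(20, -2) = -40)
Add(Mul(-460, C), Mul(-25, 6)) = Add(Mul(-460, -40), Mul(-25, 6)) = Add(18400, -150) = 18250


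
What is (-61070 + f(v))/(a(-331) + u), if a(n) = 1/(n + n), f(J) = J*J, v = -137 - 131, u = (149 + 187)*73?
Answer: 7119148/16237535 ≈ 0.43844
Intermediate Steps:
u = 24528 (u = 336*73 = 24528)
v = -268
f(J) = J²
a(n) = 1/(2*n)
(-61070 + f(v))/(a(-331) + u) = (-61070 + (-268)²)/((½)/(-331) + 24528) = (-61070 + 71824)/((½)*(-1/331) + 24528) = 10754/(-1/662 + 24528) = 10754/(16237535/662) = 10754*(662/16237535) = 7119148/16237535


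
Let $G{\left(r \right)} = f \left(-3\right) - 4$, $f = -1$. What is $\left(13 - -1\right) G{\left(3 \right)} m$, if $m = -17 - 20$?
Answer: $518$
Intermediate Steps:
$m = -37$
$G{\left(r \right)} = -1$ ($G{\left(r \right)} = \left(-1\right) \left(-3\right) - 4 = 3 - 4 = -1$)
$\left(13 - -1\right) G{\left(3 \right)} m = \left(13 - -1\right) \left(-1\right) \left(-37\right) = \left(13 + 1\right) \left(-1\right) \left(-37\right) = 14 \left(-1\right) \left(-37\right) = \left(-14\right) \left(-37\right) = 518$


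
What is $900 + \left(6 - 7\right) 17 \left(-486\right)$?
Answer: $9162$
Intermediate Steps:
$900 + \left(6 - 7\right) 17 \left(-486\right) = 900 + \left(-1\right) 17 \left(-486\right) = 900 - -8262 = 900 + 8262 = 9162$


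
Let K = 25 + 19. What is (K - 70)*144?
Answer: -3744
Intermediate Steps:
K = 44
(K - 70)*144 = (44 - 70)*144 = -26*144 = -3744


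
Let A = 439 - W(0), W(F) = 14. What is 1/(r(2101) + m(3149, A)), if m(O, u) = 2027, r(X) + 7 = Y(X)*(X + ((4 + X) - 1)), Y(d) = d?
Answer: 1/8836725 ≈ 1.1316e-7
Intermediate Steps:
r(X) = -7 + X*(3 + 2*X) (r(X) = -7 + X*(X + ((4 + X) - 1)) = -7 + X*(X + (3 + X)) = -7 + X*(3 + 2*X))
A = 425 (A = 439 - 1*14 = 439 - 14 = 425)
1/(r(2101) + m(3149, A)) = 1/((-7 + 2*2101² + 3*2101) + 2027) = 1/((-7 + 2*4414201 + 6303) + 2027) = 1/((-7 + 8828402 + 6303) + 2027) = 1/(8834698 + 2027) = 1/8836725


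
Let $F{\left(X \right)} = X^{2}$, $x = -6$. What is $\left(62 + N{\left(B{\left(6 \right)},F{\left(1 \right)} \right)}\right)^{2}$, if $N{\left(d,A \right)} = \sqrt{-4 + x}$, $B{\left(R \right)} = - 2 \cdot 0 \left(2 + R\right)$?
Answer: $\left(62 + i \sqrt{10}\right)^{2} \approx 3834.0 + 392.12 i$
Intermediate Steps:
$B{\left(R \right)} = 0$ ($B{\left(R \right)} = \left(-2\right) 0 = 0$)
$N{\left(d,A \right)} = i \sqrt{10}$ ($N{\left(d,A \right)} = \sqrt{-4 - 6} = \sqrt{-10} = i \sqrt{10}$)
$\left(62 + N{\left(B{\left(6 \right)},F{\left(1 \right)} \right)}\right)^{2} = \left(62 + i \sqrt{10}\right)^{2}$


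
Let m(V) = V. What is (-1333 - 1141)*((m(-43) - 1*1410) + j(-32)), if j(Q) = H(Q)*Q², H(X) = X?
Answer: 84662754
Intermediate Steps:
j(Q) = Q³ (j(Q) = Q*Q² = Q³)
(-1333 - 1141)*((m(-43) - 1*1410) + j(-32)) = (-1333 - 1141)*((-43 - 1*1410) + (-32)³) = -2474*((-43 - 1410) - 32768) = -2474*(-1453 - 32768) = -2474*(-34221) = 84662754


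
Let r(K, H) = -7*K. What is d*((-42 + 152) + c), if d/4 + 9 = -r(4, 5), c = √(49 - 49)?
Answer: 8360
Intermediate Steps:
c = 0 (c = √0 = 0)
d = 76 (d = -36 + 4*(-(-7)*4) = -36 + 4*(-1*(-28)) = -36 + 4*28 = -36 + 112 = 76)
d*((-42 + 152) + c) = 76*((-42 + 152) + 0) = 76*(110 + 0) = 76*110 = 8360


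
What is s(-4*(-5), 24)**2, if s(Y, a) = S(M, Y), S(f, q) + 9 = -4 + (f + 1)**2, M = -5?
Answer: 9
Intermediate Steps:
S(f, q) = -13 + (1 + f)**2 (S(f, q) = -9 + (-4 + (f + 1)**2) = -9 + (-4 + (1 + f)**2) = -13 + (1 + f)**2)
s(Y, a) = 3 (s(Y, a) = -13 + (1 - 5)**2 = -13 + (-4)**2 = -13 + 16 = 3)
s(-4*(-5), 24)**2 = 3**2 = 9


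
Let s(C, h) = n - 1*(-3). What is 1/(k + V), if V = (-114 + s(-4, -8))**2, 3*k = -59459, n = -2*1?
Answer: -3/21152 ≈ -0.00014183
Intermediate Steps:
n = -2
k = -59459/3 (k = (1/3)*(-59459) = -59459/3 ≈ -19820.)
s(C, h) = 1 (s(C, h) = -2 - 1*(-3) = -2 + 3 = 1)
V = 12769 (V = (-114 + 1)**2 = (-113)**2 = 12769)
1/(k + V) = 1/(-59459/3 + 12769) = 1/(-21152/3) = -3/21152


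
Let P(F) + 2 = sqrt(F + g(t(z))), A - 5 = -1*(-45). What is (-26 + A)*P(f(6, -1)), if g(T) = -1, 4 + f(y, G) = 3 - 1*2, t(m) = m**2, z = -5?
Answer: -48 + 48*I ≈ -48.0 + 48.0*I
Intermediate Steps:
A = 50 (A = 5 - 1*(-45) = 5 + 45 = 50)
f(y, G) = -3 (f(y, G) = -4 + (3 - 1*2) = -4 + (3 - 2) = -4 + 1 = -3)
P(F) = -2 + sqrt(-1 + F) (P(F) = -2 + sqrt(F - 1) = -2 + sqrt(-1 + F))
(-26 + A)*P(f(6, -1)) = (-26 + 50)*(-2 + sqrt(-1 - 3)) = 24*(-2 + sqrt(-4)) = 24*(-2 + 2*I) = -48 + 48*I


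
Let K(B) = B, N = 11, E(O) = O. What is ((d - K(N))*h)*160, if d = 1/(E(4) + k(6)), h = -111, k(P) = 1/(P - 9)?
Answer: 2095680/11 ≈ 1.9052e+5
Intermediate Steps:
k(P) = 1/(-9 + P)
d = 3/11 (d = 1/(4 + 1/(-9 + 6)) = 1/(4 + 1/(-3)) = 1/(4 - 1/3) = 1/(11/3) = 3/11 ≈ 0.27273)
((d - K(N))*h)*160 = ((3/11 - 1*11)*(-111))*160 = ((3/11 - 11)*(-111))*160 = -118/11*(-111)*160 = (13098/11)*160 = 2095680/11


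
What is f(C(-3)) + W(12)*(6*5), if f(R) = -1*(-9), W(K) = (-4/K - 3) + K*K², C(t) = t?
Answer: 51749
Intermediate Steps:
W(K) = -3 + K³ - 4/K (W(K) = (-3 - 4/K) + K³ = -3 + K³ - 4/K)
f(R) = 9
f(C(-3)) + W(12)*(6*5) = 9 + (-3 + 12³ - 4/12)*(6*5) = 9 + (-3 + 1728 - 4*1/12)*30 = 9 + (-3 + 1728 - ⅓)*30 = 9 + (5174/3)*30 = 9 + 51740 = 51749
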